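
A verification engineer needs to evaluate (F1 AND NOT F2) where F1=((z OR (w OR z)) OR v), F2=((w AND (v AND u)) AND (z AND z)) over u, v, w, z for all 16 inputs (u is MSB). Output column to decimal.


F1 = ((z OR (w OR z)) OR v)
F2 = ((w AND (v AND u)) AND (z AND z))
Counterexample to F1=>F2 is where F1=1 and F2=0.
Evaluate each row (bits = u,v,w,z, MSB first):
  row 0 [0000]: F1=0 F2=0 -> F1&~F2 -> 0
  row 1 [0001]: F1=1 F2=0 -> F1&~F2 -> 1
  row 2 [0010]: F1=1 F2=0 -> F1&~F2 -> 1
  row 3 [0011]: F1=1 F2=0 -> F1&~F2 -> 1
  row 4 [0100]: F1=1 F2=0 -> F1&~F2 -> 1
  row 5 [0101]: F1=1 F2=0 -> F1&~F2 -> 1
  row 6 [0110]: F1=1 F2=0 -> F1&~F2 -> 1
  row 7 [0111]: F1=1 F2=0 -> F1&~F2 -> 1
  row 8 [1000]: F1=0 F2=0 -> F1&~F2 -> 0
  row 9 [1001]: F1=1 F2=0 -> F1&~F2 -> 1
  row 10 [1010]: F1=1 F2=0 -> F1&~F2 -> 1
  row 11 [1011]: F1=1 F2=0 -> F1&~F2 -> 1
  row 12 [1100]: F1=1 F2=0 -> F1&~F2 -> 1
  row 13 [1101]: F1=1 F2=0 -> F1&~F2 -> 1
  row 14 [1110]: F1=1 F2=0 -> F1&~F2 -> 1
  row 15 [1111]: F1=1 F2=1 -> F1&~F2 -> 0
Full result column, 4 rows per line (u,v fixed per line; w,z runs 00..11 left to right):
  rows 0-3 [u,v=00]: 0111  = hex 7
  rows 4-7 [u,v=01]: 1111  = hex F
  rows 8-11 [u,v=10]: 0111  = hex 7
  rows 12-15 [u,v=11]: 1110  = hex E
Counterexample vector (row 0 .. row 15) = 0111111101111110
Output column grouped in 4s = 0111 1111 0111 1110 = 0x7F7E
Convert to decimal digit by digit (value = value*16 + digit):
  7 -> 7
  7*16 + 15 (F) = 127
  127*16 + 7 = 2039
  2039*16 + 14 (E) = 32638
Decimal = 32638

32638


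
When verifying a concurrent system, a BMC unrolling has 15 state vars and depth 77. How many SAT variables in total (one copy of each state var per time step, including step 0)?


BMC unrolls to depth k, creating one copy of each state var for steps 0..k.
Step count = 77 + 1 = 78 (steps 0 through 77)
Vars per step = 15
Total = 15 * 78 = 1170

1170


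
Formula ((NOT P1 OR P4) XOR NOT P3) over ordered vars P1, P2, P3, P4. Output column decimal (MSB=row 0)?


Formula: ((NOT P1 OR P4) XOR NOT P3) over P1, P2, P3, P4 (16 rows)
Evaluate each row (bits = P1,P2,P3,P4, MSB first):
  row 0 [0000]: ((NOT 0 OR 0) XOR NOT 0) -> 0
  row 1 [0001]: ((NOT 0 OR 1) XOR NOT 0) -> 0
  row 2 [0010]: ((NOT 0 OR 0) XOR NOT 1) -> 1
  row 3 [0011]: ((NOT 0 OR 1) XOR NOT 1) -> 1
  row 4 [0100]: ((NOT 0 OR 0) XOR NOT 0) -> 0
  row 5 [0101]: ((NOT 0 OR 1) XOR NOT 0) -> 0
  row 6 [0110]: ((NOT 0 OR 0) XOR NOT 1) -> 1
  row 7 [0111]: ((NOT 0 OR 1) XOR NOT 1) -> 1
  row 8 [1000]: ((NOT 1 OR 0) XOR NOT 0) -> 1
  row 9 [1001]: ((NOT 1 OR 1) XOR NOT 0) -> 0
  row 10 [1010]: ((NOT 1 OR 0) XOR NOT 1) -> 0
  row 11 [1011]: ((NOT 1 OR 1) XOR NOT 1) -> 1
  row 12 [1100]: ((NOT 1 OR 0) XOR NOT 0) -> 1
  row 13 [1101]: ((NOT 1 OR 1) XOR NOT 0) -> 0
  row 14 [1110]: ((NOT 1 OR 0) XOR NOT 1) -> 0
  row 15 [1111]: ((NOT 1 OR 1) XOR NOT 1) -> 1
Full result column, 4 rows per line (P1,P2 fixed per line; P3,P4 runs 00..11 left to right):
  rows 0-3 [P1,P2=00]: 0011  = hex 3
  rows 4-7 [P1,P2=01]: 0011  = hex 3
  rows 8-11 [P1,P2=10]: 1001  = hex 9
  rows 12-15 [P1,P2=11]: 1001  = hex 9
Output column (row 0 .. row 15) = 0011001110011001
Output column grouped in 4s = 0011 0011 1001 1001 = 0x3399
Convert to decimal digit by digit (value = value*16 + digit):
  3 -> 3
  3*16 + 3 = 51
  51*16 + 9 = 825
  825*16 + 9 = 13209
Decimal = 13209

13209


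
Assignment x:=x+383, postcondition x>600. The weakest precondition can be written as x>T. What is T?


Formula: wp(x:=E, P) = P[E/x] (substitute E for x in postcondition)
Step 1: Postcondition: x>600
Step 2: Substitute x+383 for x: x+383>600
Step 3: Solve for x: x > 600-383 = 217

217


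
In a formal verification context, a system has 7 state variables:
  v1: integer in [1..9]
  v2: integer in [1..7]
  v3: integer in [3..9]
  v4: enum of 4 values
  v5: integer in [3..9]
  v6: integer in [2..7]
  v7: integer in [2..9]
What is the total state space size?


State space = product of domain sizes of all variables.
Domain sizes:
  v1 (integer in [1..9]): 9
  v2 (integer in [1..7]): 7
  v3 (integer in [3..9]): 7
  v4 (enum of 4 values): 4
  v5 (integer in [3..9]): 7
  v6 (integer in [2..7]): 6
  v7 (integer in [2..9]): 8
Product = 9 * 7 * 7 * 4 * 7 * 6 * 8 = 592704

592704


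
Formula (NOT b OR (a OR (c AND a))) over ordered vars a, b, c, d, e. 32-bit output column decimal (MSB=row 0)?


Formula: (NOT b OR (a OR (c AND a))) over a, b, c, d, e (32 rows)
Evaluate each row (bits = a,b,c,d,e, MSB first):
  row 0 [00000]: (NOT 0 OR (0 OR (0 AND 0))) -> 1
  row 1 [00001]: (NOT 0 OR (0 OR (0 AND 0))) -> 1
  row 2 [00010]: (NOT 0 OR (0 OR (0 AND 0))) -> 1
  row 3 [00011]: (NOT 0 OR (0 OR (0 AND 0))) -> 1
  row 4 [00100]: (NOT 0 OR (0 OR (1 AND 0))) -> 1
  row 5 [00101]: (NOT 0 OR (0 OR (1 AND 0))) -> 1
  row 6 [00110]: (NOT 0 OR (0 OR (1 AND 0))) -> 1
  row 7 [00111]: (NOT 0 OR (0 OR (1 AND 0))) -> 1
  row 8 [01000]: (NOT 1 OR (0 OR (0 AND 0))) -> 0
  row 9 [01001]: (NOT 1 OR (0 OR (0 AND 0))) -> 0
  row 10 [01010]: (NOT 1 OR (0 OR (0 AND 0))) -> 0
  row 11 [01011]: (NOT 1 OR (0 OR (0 AND 0))) -> 0
  row 12 [01100]: (NOT 1 OR (0 OR (1 AND 0))) -> 0
  row 13 [01101]: (NOT 1 OR (0 OR (1 AND 0))) -> 0
  row 14 [01110]: (NOT 1 OR (0 OR (1 AND 0))) -> 0
  row 15 [01111]: (NOT 1 OR (0 OR (1 AND 0))) -> 0
  row 16 [10000]: (NOT 0 OR (1 OR (0 AND 1))) -> 1
  row 17 [10001]: (NOT 0 OR (1 OR (0 AND 1))) -> 1
  row 18 [10010]: (NOT 0 OR (1 OR (0 AND 1))) -> 1
  row 19 [10011]: (NOT 0 OR (1 OR (0 AND 1))) -> 1
  row 20 [10100]: (NOT 0 OR (1 OR (1 AND 1))) -> 1
  row 21 [10101]: (NOT 0 OR (1 OR (1 AND 1))) -> 1
  row 22 [10110]: (NOT 0 OR (1 OR (1 AND 1))) -> 1
  row 23 [10111]: (NOT 0 OR (1 OR (1 AND 1))) -> 1
  row 24 [11000]: (NOT 1 OR (1 OR (0 AND 1))) -> 1
  row 25 [11001]: (NOT 1 OR (1 OR (0 AND 1))) -> 1
  row 26 [11010]: (NOT 1 OR (1 OR (0 AND 1))) -> 1
  row 27 [11011]: (NOT 1 OR (1 OR (0 AND 1))) -> 1
  row 28 [11100]: (NOT 1 OR (1 OR (1 AND 1))) -> 1
  row 29 [11101]: (NOT 1 OR (1 OR (1 AND 1))) -> 1
  row 30 [11110]: (NOT 1 OR (1 OR (1 AND 1))) -> 1
  row 31 [11111]: (NOT 1 OR (1 OR (1 AND 1))) -> 1
Full result column, 4 rows per line (a,b,c fixed per line; d,e runs 00..11 left to right):
  rows 0-3 [a,b,c=000]: 1111  = hex F
  rows 4-7 [a,b,c=001]: 1111  = hex F
  rows 8-11 [a,b,c=010]: 0000  = hex 0
  rows 12-15 [a,b,c=011]: 0000  = hex 0
  rows 16-19 [a,b,c=100]: 1111  = hex F
  rows 20-23 [a,b,c=101]: 1111  = hex F
  rows 24-27 [a,b,c=110]: 1111  = hex F
  rows 28-31 [a,b,c=111]: 1111  = hex F
Output column (row 0 .. row 31) = 11111111000000001111111111111111
Output column grouped in 4s = 1111 1111 0000 0000 1111 1111 1111 1111 = 0xFF00FFFF
Convert to decimal digit by digit (value = value*16 + digit):
  F -> 15
  15*16 + 15 (F) = 255
  255*16 + 0 = 4080
  4080*16 + 0 = 65280
  65280*16 + 15 (F) = 1044495
  1044495*16 + 15 (F) = 16711935
  16711935*16 + 15 (F) = 267390975
  267390975*16 + 15 (F) = 4278255615
Decimal = 4278255615

4278255615


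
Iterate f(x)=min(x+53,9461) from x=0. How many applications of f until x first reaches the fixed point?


Step 1: x=0, cap=9461, increment=53
Step 2: x grows by 53 each step until capped at 9461; fixed point is x=9461
Step 3: iterations = ceil(9461/53) = 179

179


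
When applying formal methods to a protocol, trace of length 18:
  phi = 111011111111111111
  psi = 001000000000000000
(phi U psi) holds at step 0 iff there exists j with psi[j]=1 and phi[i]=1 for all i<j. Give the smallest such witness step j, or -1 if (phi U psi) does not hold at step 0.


(phi U psi) at 0: need smallest j with psi[j]=1 and phi[i]=1 for all i in [0,j).
Scan from step 0:
  step 0: phi=1, psi=0 -> continue
  step 1: phi=1, psi=0 -> continue
  step 2: psi=1 and phi held for [0,2) -> witness found
Witness step = 2

2


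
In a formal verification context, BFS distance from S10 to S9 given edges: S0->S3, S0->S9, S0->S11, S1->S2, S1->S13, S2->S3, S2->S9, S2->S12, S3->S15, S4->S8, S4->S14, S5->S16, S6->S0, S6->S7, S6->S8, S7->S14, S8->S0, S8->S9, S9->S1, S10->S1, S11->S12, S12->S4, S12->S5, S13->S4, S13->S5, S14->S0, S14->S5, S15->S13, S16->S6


BFS layer-by-layer from S10:
  dist 0: {S10}
  dist 1: {S1}
  dist 2: {S2, S13}
  dist 3: {S3, S4, S5, S9, S12}
  -> S9 reached at distance 3
Shortest path length = 3

3


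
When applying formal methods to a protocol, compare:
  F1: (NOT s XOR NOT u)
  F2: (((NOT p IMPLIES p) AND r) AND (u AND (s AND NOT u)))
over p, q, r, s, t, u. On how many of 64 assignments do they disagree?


F1 = (NOT s XOR NOT u)
F2 = (((NOT p IMPLIES p) AND r) AND (u AND (s AND NOT u)))
Evaluate both on each of 64 rows (bits = p,q,r,s,t,u):
  row 0 [000000]: F1=0 F2=0 -> 0
  row 1 [000001]: F1=1 F2=0 (differ) -> 1
  row 2 [000010]: F1=0 F2=0 -> 0
  row 3 [000011]: F1=1 F2=0 (differ) -> 1
  row 4 [000100]: F1=1 F2=0 (differ) -> 1
  (every remaining row is evaluated the same way; all 64 results are listed next)
Full result column, 8 rows per line (p,q,r fixed per line; s,t,u runs 000..111 left to right):
  rows 0-7 [p,q,r=000]: 01011010  (ones: 4)
  rows 8-15 [p,q,r=001]: 01011010  (ones: 4)
  rows 16-23 [p,q,r=010]: 01011010  (ones: 4)
  rows 24-31 [p,q,r=011]: 01011010  (ones: 4)
  rows 32-39 [p,q,r=100]: 01011010  (ones: 4)
  rows 40-47 [p,q,r=101]: 01011010  (ones: 4)
  rows 48-55 [p,q,r=110]: 01011010  (ones: 4)
  rows 56-63 [p,q,r=111]: 01011010  (ones: 4)
Disagreements = 4+4+4+4+4+4+4+4 = 32

32


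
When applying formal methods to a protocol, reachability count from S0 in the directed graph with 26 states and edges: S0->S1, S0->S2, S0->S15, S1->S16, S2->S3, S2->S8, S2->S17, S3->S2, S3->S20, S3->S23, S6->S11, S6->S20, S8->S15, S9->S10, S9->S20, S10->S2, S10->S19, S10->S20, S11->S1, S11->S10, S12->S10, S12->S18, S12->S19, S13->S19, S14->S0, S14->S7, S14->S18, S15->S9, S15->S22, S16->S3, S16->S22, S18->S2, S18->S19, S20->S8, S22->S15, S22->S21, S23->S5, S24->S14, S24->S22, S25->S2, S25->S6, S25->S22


BFS from S0:
  layer 0: {S0}
  layer 1: {S1, S2, S15}
  layer 2: {S3, S8, S9, S16, S17, S22}
  layer 3: {S10, S20, S21, S23}
  layer 4: {S5, S19}
Reachable set: {S0, S1, S2, S3, S5, S8, S9, S10, S15, S16, S17, S19, S20, S21, S22, S23}
Count = 16

16


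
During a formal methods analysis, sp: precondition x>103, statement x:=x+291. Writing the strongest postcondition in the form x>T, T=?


Formula: sp(P, x:=E) = exists old_x. (x = E[old_x/x]) AND P[old_x/x] (old_x is the value of x before the assignment; eliminate old_x by solving x = E[old_x/x] for old_x)
Step 1: Precondition P: x>103, i.e. old_x > 103
Step 2: Assignment gives x = old_x + 291, so old_x = x - 291
Step 3: Substitute into P: x - 291 > 103
Step 4: Simplify: x > 103+291 = 394

394


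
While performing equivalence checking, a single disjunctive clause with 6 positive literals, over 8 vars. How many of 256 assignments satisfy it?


Step 1: Total=2^8=256
Step 2: Unsat when all 6 false: 2^2=4
Step 3: Sat=256-4=252

252


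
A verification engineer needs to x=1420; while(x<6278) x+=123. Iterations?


Step 1: x goes from 1420 toward 6278 by 123; the body runs while x<6278, so iterations = ceil((bound-start)/step)
Step 2: Distance=4858
Step 3: ceil(4858/123)=40

40


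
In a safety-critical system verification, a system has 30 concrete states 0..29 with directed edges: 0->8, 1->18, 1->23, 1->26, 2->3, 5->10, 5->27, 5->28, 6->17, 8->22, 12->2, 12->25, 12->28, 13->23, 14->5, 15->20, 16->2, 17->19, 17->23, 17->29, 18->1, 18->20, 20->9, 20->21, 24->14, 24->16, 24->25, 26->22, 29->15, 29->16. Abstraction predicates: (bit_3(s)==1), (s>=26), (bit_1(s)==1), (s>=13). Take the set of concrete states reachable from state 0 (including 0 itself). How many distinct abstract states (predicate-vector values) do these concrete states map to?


BFS from 0:
Concrete reachable: {0, 8, 22}
Abstract via predicates (bit_3(s)==1), (s>=26), (bit_1(s)==1), (s>=13):
  (0,0,0,0) <- {0}
  (0,0,1,1) <- {22}
  (1,0,0,0) <- {8}
Distinct abstract states = 3

3


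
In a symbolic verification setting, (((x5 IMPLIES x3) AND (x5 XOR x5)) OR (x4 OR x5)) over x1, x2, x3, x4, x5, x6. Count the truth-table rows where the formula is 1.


Formula: (((x5 IMPLIES x3) AND (x5 XOR x5)) OR (x4 OR x5)) over 6 vars (64 rows)
Evaluate each row (x1, x2, x3, x4, x5, x6 as bits, MSB first):
  row 0 [000000]: (((0 IMPLIES 0) AND (0 XOR 0)) OR (0 OR 0)) -> 0
  row 1 [000001]: (((0 IMPLIES 0) AND (0 XOR 0)) OR (0 OR 0)) -> 0
  row 2 [000010]: (((1 IMPLIES 0) AND (1 XOR 1)) OR (0 OR 1)) -> 1
  row 3 [000011]: (((1 IMPLIES 0) AND (1 XOR 1)) OR (0 OR 1)) -> 1
  row 4 [000100]: (((0 IMPLIES 0) AND (0 XOR 0)) OR (1 OR 0)) -> 1
  (every remaining row is evaluated the same way; all 64 results are listed next)
Full result column, 8 rows per line (x1,x2,x3 fixed per line; x4,x5,x6 runs 000..111 left to right):
  rows 0-7 [x1,x2,x3=000]: 00111111  (ones: 6)
  rows 8-15 [x1,x2,x3=001]: 00111111  (ones: 6)
  rows 16-23 [x1,x2,x3=010]: 00111111  (ones: 6)
  rows 24-31 [x1,x2,x3=011]: 00111111  (ones: 6)
  rows 32-39 [x1,x2,x3=100]: 00111111  (ones: 6)
  rows 40-47 [x1,x2,x3=101]: 00111111  (ones: 6)
  rows 48-55 [x1,x2,x3=110]: 00111111  (ones: 6)
  rows 56-63 [x1,x2,x3=111]: 00111111  (ones: 6)
Count of 1-rows = 6+6+6+6+6+6+6+6 = 48

48


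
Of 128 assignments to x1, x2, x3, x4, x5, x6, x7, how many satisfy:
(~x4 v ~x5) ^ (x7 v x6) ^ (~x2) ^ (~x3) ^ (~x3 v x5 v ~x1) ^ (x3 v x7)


CNF with 6 clauses over 7 vars (128 assignments).
An assignment satisfies CNF iff every clause has >=1 true literal.
Check each row (bits = x1,x2,x3,x4,x5,x6,x7; clause T/F shown):
  row 0 [0000000]: clauses=TFTTTF -> 0
  row 1 [0000001]: clauses=TTTTTT -> 1
  row 2 [0000010]: clauses=TTTTTF -> 0
  row 3 [0000011]: clauses=TTTTTT -> 1
  row 4 [0000100]: clauses=TFTTTF -> 0
  (every remaining row is evaluated the same way; all 128 results are listed next)
Full result column, 8 rows per line (x1,x2,x3,x4 fixed per line; x5,x6,x7 runs 000..111 left to right):
  rows 0-7 [x1,x2,x3,x4=0000]: 01010101  (ones: 4)
  rows 8-15 [x1,x2,x3,x4=0001]: 01010000  (ones: 2)
  rows 16-23 [x1,x2,x3,x4=0010]: 00000000  (ones: 0)
  rows 24-31 [x1,x2,x3,x4=0011]: 00000000  (ones: 0)
  rows 32-39 [x1,x2,x3,x4=0100]: 00000000  (ones: 0)
  rows 40-47 [x1,x2,x3,x4=0101]: 00000000  (ones: 0)
  rows 48-55 [x1,x2,x3,x4=0110]: 00000000  (ones: 0)
  rows 56-63 [x1,x2,x3,x4=0111]: 00000000  (ones: 0)
  rows 64-71 [x1,x2,x3,x4=1000]: 01010101  (ones: 4)
  rows 72-79 [x1,x2,x3,x4=1001]: 01010000  (ones: 2)
  rows 80-87 [x1,x2,x3,x4=1010]: 00000000  (ones: 0)
  rows 88-95 [x1,x2,x3,x4=1011]: 00000000  (ones: 0)
  rows 96-103 [x1,x2,x3,x4=1100]: 00000000  (ones: 0)
  rows 104-111 [x1,x2,x3,x4=1101]: 00000000  (ones: 0)
  rows 112-119 [x1,x2,x3,x4=1110]: 00000000  (ones: 0)
  rows 120-127 [x1,x2,x3,x4=1111]: 00000000  (ones: 0)
Satisfying assignments = 4+2+0+0+0+0+0+0+4+2+0+0+0+0+0+0 = 12

12


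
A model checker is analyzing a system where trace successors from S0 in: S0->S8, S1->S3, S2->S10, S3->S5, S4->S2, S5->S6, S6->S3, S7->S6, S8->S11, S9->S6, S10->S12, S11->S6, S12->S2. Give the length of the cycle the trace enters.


Trace from S0 until a state repeats:
  S0 -> S8 -> S11 -> S6 -> S3 -> S5 -> S6
S6 first seen at step 3, revisited at step 6.
Cycle length = 6 - 3 = 3

3


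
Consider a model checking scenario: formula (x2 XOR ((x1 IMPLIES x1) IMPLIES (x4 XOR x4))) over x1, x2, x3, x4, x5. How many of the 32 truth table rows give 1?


Formula: (x2 XOR ((x1 IMPLIES x1) IMPLIES (x4 XOR x4))) over 5 vars (32 rows)
Evaluate each row (x1, x2, x3, x4, x5 as bits, MSB first):
  row 0 [00000]: (0 XOR ((0 IMPLIES 0) IMPLIES (0 XOR 0))) -> 0
  row 1 [00001]: (0 XOR ((0 IMPLIES 0) IMPLIES (0 XOR 0))) -> 0
  row 2 [00010]: (0 XOR ((0 IMPLIES 0) IMPLIES (1 XOR 1))) -> 0
  row 3 [00011]: (0 XOR ((0 IMPLIES 0) IMPLIES (1 XOR 1))) -> 0
  row 4 [00100]: (0 XOR ((0 IMPLIES 0) IMPLIES (0 XOR 0))) -> 0
  row 5 [00101]: (0 XOR ((0 IMPLIES 0) IMPLIES (0 XOR 0))) -> 0
  row 6 [00110]: (0 XOR ((0 IMPLIES 0) IMPLIES (1 XOR 1))) -> 0
  row 7 [00111]: (0 XOR ((0 IMPLIES 0) IMPLIES (1 XOR 1))) -> 0
  row 8 [01000]: (1 XOR ((0 IMPLIES 0) IMPLIES (0 XOR 0))) -> 1
  row 9 [01001]: (1 XOR ((0 IMPLIES 0) IMPLIES (0 XOR 0))) -> 1
  row 10 [01010]: (1 XOR ((0 IMPLIES 0) IMPLIES (1 XOR 1))) -> 1
  row 11 [01011]: (1 XOR ((0 IMPLIES 0) IMPLIES (1 XOR 1))) -> 1
  row 12 [01100]: (1 XOR ((0 IMPLIES 0) IMPLIES (0 XOR 0))) -> 1
  row 13 [01101]: (1 XOR ((0 IMPLIES 0) IMPLIES (0 XOR 0))) -> 1
  row 14 [01110]: (1 XOR ((0 IMPLIES 0) IMPLIES (1 XOR 1))) -> 1
  row 15 [01111]: (1 XOR ((0 IMPLIES 0) IMPLIES (1 XOR 1))) -> 1
  row 16 [10000]: (0 XOR ((1 IMPLIES 1) IMPLIES (0 XOR 0))) -> 0
  row 17 [10001]: (0 XOR ((1 IMPLIES 1) IMPLIES (0 XOR 0))) -> 0
  row 18 [10010]: (0 XOR ((1 IMPLIES 1) IMPLIES (1 XOR 1))) -> 0
  row 19 [10011]: (0 XOR ((1 IMPLIES 1) IMPLIES (1 XOR 1))) -> 0
  row 20 [10100]: (0 XOR ((1 IMPLIES 1) IMPLIES (0 XOR 0))) -> 0
  row 21 [10101]: (0 XOR ((1 IMPLIES 1) IMPLIES (0 XOR 0))) -> 0
  row 22 [10110]: (0 XOR ((1 IMPLIES 1) IMPLIES (1 XOR 1))) -> 0
  row 23 [10111]: (0 XOR ((1 IMPLIES 1) IMPLIES (1 XOR 1))) -> 0
  row 24 [11000]: (1 XOR ((1 IMPLIES 1) IMPLIES (0 XOR 0))) -> 1
  row 25 [11001]: (1 XOR ((1 IMPLIES 1) IMPLIES (0 XOR 0))) -> 1
  row 26 [11010]: (1 XOR ((1 IMPLIES 1) IMPLIES (1 XOR 1))) -> 1
  row 27 [11011]: (1 XOR ((1 IMPLIES 1) IMPLIES (1 XOR 1))) -> 1
  row 28 [11100]: (1 XOR ((1 IMPLIES 1) IMPLIES (0 XOR 0))) -> 1
  row 29 [11101]: (1 XOR ((1 IMPLIES 1) IMPLIES (0 XOR 0))) -> 1
  row 30 [11110]: (1 XOR ((1 IMPLIES 1) IMPLIES (1 XOR 1))) -> 1
  row 31 [11111]: (1 XOR ((1 IMPLIES 1) IMPLIES (1 XOR 1))) -> 1
Full result column, 8 rows per line (x1,x2 fixed per line; x3,x4,x5 runs 000..111 left to right):
  rows 0-7 [x1,x2=00]: 00000000  (ones: 0)
  rows 8-15 [x1,x2=01]: 11111111  (ones: 8)
  rows 16-23 [x1,x2=10]: 00000000  (ones: 0)
  rows 24-31 [x1,x2=11]: 11111111  (ones: 8)
Count of 1-rows = 0+8+0+8 = 16

16


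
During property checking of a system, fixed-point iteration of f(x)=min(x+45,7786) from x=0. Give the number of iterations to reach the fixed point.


Step 1: x=0, cap=7786, increment=45
Step 2: x grows by 45 each step until capped at 7786; fixed point is x=7786
Step 3: iterations = ceil(7786/45) = 174

174


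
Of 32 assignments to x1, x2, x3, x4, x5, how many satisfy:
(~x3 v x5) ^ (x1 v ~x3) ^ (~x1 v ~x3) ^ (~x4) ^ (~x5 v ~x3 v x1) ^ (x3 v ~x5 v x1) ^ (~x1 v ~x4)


CNF with 7 clauses over 5 vars (32 assignments).
An assignment satisfies CNF iff every clause has >=1 true literal.
Check each row (bits = x1,x2,x3,x4,x5; clause T/F shown):
  row 0 [00000]: clauses=TTTTTTT -> 1
  row 1 [00001]: clauses=TTTTTFT -> 0
  row 2 [00010]: clauses=TTTFTTT -> 0
  row 3 [00011]: clauses=TTTFTFT -> 0
  row 4 [00100]: clauses=FFTTTTT -> 0
  row 5 [00101]: clauses=TFTTFTT -> 0
  row 6 [00110]: clauses=FFTFTTT -> 0
  row 7 [00111]: clauses=TFTFFTT -> 0
  row 8 [01000]: clauses=TTTTTTT -> 1
  row 9 [01001]: clauses=TTTTTFT -> 0
  row 10 [01010]: clauses=TTTFTTT -> 0
  row 11 [01011]: clauses=TTTFTFT -> 0
  row 12 [01100]: clauses=FFTTTTT -> 0
  row 13 [01101]: clauses=TFTTFTT -> 0
  row 14 [01110]: clauses=FFTFTTT -> 0
  row 15 [01111]: clauses=TFTFFTT -> 0
  row 16 [10000]: clauses=TTTTTTT -> 1
  row 17 [10001]: clauses=TTTTTTT -> 1
  row 18 [10010]: clauses=TTTFTTF -> 0
  row 19 [10011]: clauses=TTTFTTF -> 0
  row 20 [10100]: clauses=FTFTTTT -> 0
  row 21 [10101]: clauses=TTFTTTT -> 0
  row 22 [10110]: clauses=FTFFTTF -> 0
  row 23 [10111]: clauses=TTFFTTF -> 0
  row 24 [11000]: clauses=TTTTTTT -> 1
  row 25 [11001]: clauses=TTTTTTT -> 1
  row 26 [11010]: clauses=TTTFTTF -> 0
  row 27 [11011]: clauses=TTTFTTF -> 0
  row 28 [11100]: clauses=FTFTTTT -> 0
  row 29 [11101]: clauses=TTFTTTT -> 0
  row 30 [11110]: clauses=FTFFTTF -> 0
  row 31 [11111]: clauses=TTFFTTF -> 0
Full result column, 8 rows per line (x1,x2 fixed per line; x3,x4,x5 runs 000..111 left to right):
  rows 0-7 [x1,x2=00]: 10000000  (ones: 1)
  rows 8-15 [x1,x2=01]: 10000000  (ones: 1)
  rows 16-23 [x1,x2=10]: 11000000  (ones: 2)
  rows 24-31 [x1,x2=11]: 11000000  (ones: 2)
Satisfying assignments = 1+1+2+2 = 6

6


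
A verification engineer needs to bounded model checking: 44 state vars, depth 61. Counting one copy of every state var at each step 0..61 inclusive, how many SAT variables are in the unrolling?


BMC unrolls to depth k, creating one copy of each state var for steps 0..k.
Step count = 61 + 1 = 62 (steps 0 through 61)
Vars per step = 44
Total = 44 * 62 = 2728

2728


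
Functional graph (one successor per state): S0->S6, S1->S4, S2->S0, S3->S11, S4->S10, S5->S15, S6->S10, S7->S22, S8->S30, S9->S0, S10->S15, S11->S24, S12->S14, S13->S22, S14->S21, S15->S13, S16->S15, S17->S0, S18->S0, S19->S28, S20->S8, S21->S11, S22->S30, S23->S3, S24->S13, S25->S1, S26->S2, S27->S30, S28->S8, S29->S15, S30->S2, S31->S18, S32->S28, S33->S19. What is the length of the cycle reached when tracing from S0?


Trace from S0 until a state repeats:
  S0 -> S6 -> S10 -> S15 -> S13 -> S22 -> S30 -> S2 -> S0
S0 first seen at step 0, revisited at step 8.
Cycle length = 8 - 0 = 8

8


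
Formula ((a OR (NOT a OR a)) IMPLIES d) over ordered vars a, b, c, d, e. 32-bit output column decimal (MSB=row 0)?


Formula: ((a OR (NOT a OR a)) IMPLIES d) over a, b, c, d, e (32 rows)
Evaluate each row (bits = a,b,c,d,e, MSB first):
  row 0 [00000]: ((0 OR (NOT 0 OR 0)) IMPLIES 0) -> 0
  row 1 [00001]: ((0 OR (NOT 0 OR 0)) IMPLIES 0) -> 0
  row 2 [00010]: ((0 OR (NOT 0 OR 0)) IMPLIES 1) -> 1
  row 3 [00011]: ((0 OR (NOT 0 OR 0)) IMPLIES 1) -> 1
  row 4 [00100]: ((0 OR (NOT 0 OR 0)) IMPLIES 0) -> 0
  row 5 [00101]: ((0 OR (NOT 0 OR 0)) IMPLIES 0) -> 0
  row 6 [00110]: ((0 OR (NOT 0 OR 0)) IMPLIES 1) -> 1
  row 7 [00111]: ((0 OR (NOT 0 OR 0)) IMPLIES 1) -> 1
  row 8 [01000]: ((0 OR (NOT 0 OR 0)) IMPLIES 0) -> 0
  row 9 [01001]: ((0 OR (NOT 0 OR 0)) IMPLIES 0) -> 0
  row 10 [01010]: ((0 OR (NOT 0 OR 0)) IMPLIES 1) -> 1
  row 11 [01011]: ((0 OR (NOT 0 OR 0)) IMPLIES 1) -> 1
  row 12 [01100]: ((0 OR (NOT 0 OR 0)) IMPLIES 0) -> 0
  row 13 [01101]: ((0 OR (NOT 0 OR 0)) IMPLIES 0) -> 0
  row 14 [01110]: ((0 OR (NOT 0 OR 0)) IMPLIES 1) -> 1
  row 15 [01111]: ((0 OR (NOT 0 OR 0)) IMPLIES 1) -> 1
  row 16 [10000]: ((1 OR (NOT 1 OR 1)) IMPLIES 0) -> 0
  row 17 [10001]: ((1 OR (NOT 1 OR 1)) IMPLIES 0) -> 0
  row 18 [10010]: ((1 OR (NOT 1 OR 1)) IMPLIES 1) -> 1
  row 19 [10011]: ((1 OR (NOT 1 OR 1)) IMPLIES 1) -> 1
  row 20 [10100]: ((1 OR (NOT 1 OR 1)) IMPLIES 0) -> 0
  row 21 [10101]: ((1 OR (NOT 1 OR 1)) IMPLIES 0) -> 0
  row 22 [10110]: ((1 OR (NOT 1 OR 1)) IMPLIES 1) -> 1
  row 23 [10111]: ((1 OR (NOT 1 OR 1)) IMPLIES 1) -> 1
  row 24 [11000]: ((1 OR (NOT 1 OR 1)) IMPLIES 0) -> 0
  row 25 [11001]: ((1 OR (NOT 1 OR 1)) IMPLIES 0) -> 0
  row 26 [11010]: ((1 OR (NOT 1 OR 1)) IMPLIES 1) -> 1
  row 27 [11011]: ((1 OR (NOT 1 OR 1)) IMPLIES 1) -> 1
  row 28 [11100]: ((1 OR (NOT 1 OR 1)) IMPLIES 0) -> 0
  row 29 [11101]: ((1 OR (NOT 1 OR 1)) IMPLIES 0) -> 0
  row 30 [11110]: ((1 OR (NOT 1 OR 1)) IMPLIES 1) -> 1
  row 31 [11111]: ((1 OR (NOT 1 OR 1)) IMPLIES 1) -> 1
Full result column, 4 rows per line (a,b,c fixed per line; d,e runs 00..11 left to right):
  rows 0-3 [a,b,c=000]: 0011  = hex 3
  rows 4-7 [a,b,c=001]: 0011  = hex 3
  rows 8-11 [a,b,c=010]: 0011  = hex 3
  rows 12-15 [a,b,c=011]: 0011  = hex 3
  rows 16-19 [a,b,c=100]: 0011  = hex 3
  rows 20-23 [a,b,c=101]: 0011  = hex 3
  rows 24-27 [a,b,c=110]: 0011  = hex 3
  rows 28-31 [a,b,c=111]: 0011  = hex 3
Output column (row 0 .. row 31) = 00110011001100110011001100110011
Output column grouped in 4s = 0011 0011 0011 0011 0011 0011 0011 0011 = 0x33333333
Convert to decimal digit by digit (value = value*16 + digit):
  3 -> 3
  3*16 + 3 = 51
  51*16 + 3 = 819
  819*16 + 3 = 13107
  13107*16 + 3 = 209715
  209715*16 + 3 = 3355443
  3355443*16 + 3 = 53687091
  53687091*16 + 3 = 858993459
Decimal = 858993459

858993459


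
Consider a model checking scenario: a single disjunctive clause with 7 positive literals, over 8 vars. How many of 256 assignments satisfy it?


Step 1: Total=2^8=256
Step 2: Unsat when all 7 false: 2^1=2
Step 3: Sat=256-2=254

254


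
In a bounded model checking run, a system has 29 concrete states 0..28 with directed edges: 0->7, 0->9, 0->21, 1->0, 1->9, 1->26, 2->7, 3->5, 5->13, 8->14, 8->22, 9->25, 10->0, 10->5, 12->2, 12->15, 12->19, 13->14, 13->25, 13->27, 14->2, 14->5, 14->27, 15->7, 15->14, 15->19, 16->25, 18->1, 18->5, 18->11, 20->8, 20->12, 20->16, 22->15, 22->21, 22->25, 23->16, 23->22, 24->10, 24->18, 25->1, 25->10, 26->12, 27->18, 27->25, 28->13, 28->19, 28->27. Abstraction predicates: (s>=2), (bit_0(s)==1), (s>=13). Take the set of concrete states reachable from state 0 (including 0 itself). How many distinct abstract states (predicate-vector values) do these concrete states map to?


BFS from 0:
Concrete reachable: {0, 1, 2, 5, 7, 9, 10, 11, 12, 13, 14, 15, 18, 19, 21, 25, 26, 27}
Abstract via predicates (s>=2), (bit_0(s)==1), (s>=13):
  (0,0,0) <- {0}
  (0,1,0) <- {1}
  (1,0,0) <- {2, 10, 12}
  (1,0,1) <- {14, 18, 26}
  (1,1,0) <- {5, 7, 9, 11}
  (1,1,1) <- {13, 15, 19, 21, 25, 27}
Distinct abstract states = 6

6


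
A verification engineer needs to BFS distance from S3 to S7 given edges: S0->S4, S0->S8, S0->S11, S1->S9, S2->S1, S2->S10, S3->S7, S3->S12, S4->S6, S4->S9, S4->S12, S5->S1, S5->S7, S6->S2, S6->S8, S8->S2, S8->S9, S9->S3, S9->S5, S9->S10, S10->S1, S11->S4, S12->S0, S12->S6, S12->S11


BFS layer-by-layer from S3:
  dist 0: {S3}
  dist 1: {S7, S12}
  -> S7 reached at distance 1
Shortest path length = 1

1


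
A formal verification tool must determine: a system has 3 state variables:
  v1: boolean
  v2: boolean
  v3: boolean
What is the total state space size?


State space = product of domain sizes of all variables.
Domain sizes:
  v1 (boolean): 2
  v2 (boolean): 2
  v3 (boolean): 2
Product = 2 * 2 * 2 = 8

8


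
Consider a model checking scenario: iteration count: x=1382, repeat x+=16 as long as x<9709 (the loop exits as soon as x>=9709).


Step 1: x goes from 1382 toward 9709 by 16; the body runs while x<9709, so iterations = ceil((bound-start)/step)
Step 2: Distance=8327
Step 3: ceil(8327/16)=521

521


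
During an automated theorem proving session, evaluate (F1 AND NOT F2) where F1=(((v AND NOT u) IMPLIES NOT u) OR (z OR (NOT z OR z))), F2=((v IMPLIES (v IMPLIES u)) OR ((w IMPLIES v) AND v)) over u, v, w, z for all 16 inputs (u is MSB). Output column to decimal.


F1 = (((v AND NOT u) IMPLIES NOT u) OR (z OR (NOT z OR z)))
F2 = ((v IMPLIES (v IMPLIES u)) OR ((w IMPLIES v) AND v))
Counterexample to F1=>F2 is where F1=1 and F2=0.
Evaluate each row (bits = u,v,w,z, MSB first):
  row 0 [0000]: F1=1 F2=1 -> F1&~F2 -> 0
  row 1 [0001]: F1=1 F2=1 -> F1&~F2 -> 0
  row 2 [0010]: F1=1 F2=1 -> F1&~F2 -> 0
  row 3 [0011]: F1=1 F2=1 -> F1&~F2 -> 0
  row 4 [0100]: F1=1 F2=1 -> F1&~F2 -> 0
  row 5 [0101]: F1=1 F2=1 -> F1&~F2 -> 0
  row 6 [0110]: F1=1 F2=1 -> F1&~F2 -> 0
  row 7 [0111]: F1=1 F2=1 -> F1&~F2 -> 0
  row 8 [1000]: F1=1 F2=1 -> F1&~F2 -> 0
  row 9 [1001]: F1=1 F2=1 -> F1&~F2 -> 0
  row 10 [1010]: F1=1 F2=1 -> F1&~F2 -> 0
  row 11 [1011]: F1=1 F2=1 -> F1&~F2 -> 0
  row 12 [1100]: F1=1 F2=1 -> F1&~F2 -> 0
  row 13 [1101]: F1=1 F2=1 -> F1&~F2 -> 0
  row 14 [1110]: F1=1 F2=1 -> F1&~F2 -> 0
  row 15 [1111]: F1=1 F2=1 -> F1&~F2 -> 0
Full result column, 4 rows per line (u,v fixed per line; w,z runs 00..11 left to right):
  rows 0-3 [u,v=00]: 0000  = hex 0
  rows 4-7 [u,v=01]: 0000  = hex 0
  rows 8-11 [u,v=10]: 0000  = hex 0
  rows 12-15 [u,v=11]: 0000  = hex 0
Counterexample vector (row 0 .. row 15) = 0000000000000000
Output column grouped in 4s = 0000 0000 0000 0000 = 0x0000
Convert to decimal digit by digit (value = value*16 + digit):
  0 -> 0
  0*16 + 0 = 0
  0*16 + 0 = 0
  0*16 + 0 = 0
Decimal = 0

0


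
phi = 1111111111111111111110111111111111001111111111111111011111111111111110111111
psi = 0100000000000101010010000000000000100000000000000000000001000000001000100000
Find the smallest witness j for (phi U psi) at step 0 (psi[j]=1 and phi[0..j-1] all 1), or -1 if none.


(phi U psi) at 0: need smallest j with psi[j]=1 and phi[i]=1 for all i in [0,j).
Scan from step 0:
  step 0: phi=1, psi=0 -> continue
  step 1: psi=1 and phi held for [0,1) -> witness found
Witness step = 1

1


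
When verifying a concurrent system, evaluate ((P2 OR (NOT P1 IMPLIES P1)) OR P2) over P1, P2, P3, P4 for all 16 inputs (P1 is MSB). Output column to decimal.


Formula: ((P2 OR (NOT P1 IMPLIES P1)) OR P2) over P1, P2, P3, P4 (16 rows)
Evaluate each row (bits = P1,P2,P3,P4, MSB first):
  row 0 [0000]: ((0 OR (NOT 0 IMPLIES 0)) OR 0) -> 0
  row 1 [0001]: ((0 OR (NOT 0 IMPLIES 0)) OR 0) -> 0
  row 2 [0010]: ((0 OR (NOT 0 IMPLIES 0)) OR 0) -> 0
  row 3 [0011]: ((0 OR (NOT 0 IMPLIES 0)) OR 0) -> 0
  row 4 [0100]: ((1 OR (NOT 0 IMPLIES 0)) OR 1) -> 1
  row 5 [0101]: ((1 OR (NOT 0 IMPLIES 0)) OR 1) -> 1
  row 6 [0110]: ((1 OR (NOT 0 IMPLIES 0)) OR 1) -> 1
  row 7 [0111]: ((1 OR (NOT 0 IMPLIES 0)) OR 1) -> 1
  row 8 [1000]: ((0 OR (NOT 1 IMPLIES 1)) OR 0) -> 1
  row 9 [1001]: ((0 OR (NOT 1 IMPLIES 1)) OR 0) -> 1
  row 10 [1010]: ((0 OR (NOT 1 IMPLIES 1)) OR 0) -> 1
  row 11 [1011]: ((0 OR (NOT 1 IMPLIES 1)) OR 0) -> 1
  row 12 [1100]: ((1 OR (NOT 1 IMPLIES 1)) OR 1) -> 1
  row 13 [1101]: ((1 OR (NOT 1 IMPLIES 1)) OR 1) -> 1
  row 14 [1110]: ((1 OR (NOT 1 IMPLIES 1)) OR 1) -> 1
  row 15 [1111]: ((1 OR (NOT 1 IMPLIES 1)) OR 1) -> 1
Full result column, 4 rows per line (P1,P2 fixed per line; P3,P4 runs 00..11 left to right):
  rows 0-3 [P1,P2=00]: 0000  = hex 0
  rows 4-7 [P1,P2=01]: 1111  = hex F
  rows 8-11 [P1,P2=10]: 1111  = hex F
  rows 12-15 [P1,P2=11]: 1111  = hex F
Output column (row 0 .. row 15) = 0000111111111111
Output column grouped in 4s = 0000 1111 1111 1111 = 0x0FFF
Convert to decimal digit by digit (value = value*16 + digit):
  0 -> 0
  0*16 + 15 (F) = 15
  15*16 + 15 (F) = 255
  255*16 + 15 (F) = 4095
Decimal = 4095

4095


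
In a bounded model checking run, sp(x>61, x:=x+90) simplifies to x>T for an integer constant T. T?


Formula: sp(P, x:=E) = exists old_x. (x = E[old_x/x]) AND P[old_x/x] (old_x is the value of x before the assignment; eliminate old_x by solving x = E[old_x/x] for old_x)
Step 1: Precondition P: x>61, i.e. old_x > 61
Step 2: Assignment gives x = old_x + 90, so old_x = x - 90
Step 3: Substitute into P: x - 90 > 61
Step 4: Simplify: x > 61+90 = 151

151


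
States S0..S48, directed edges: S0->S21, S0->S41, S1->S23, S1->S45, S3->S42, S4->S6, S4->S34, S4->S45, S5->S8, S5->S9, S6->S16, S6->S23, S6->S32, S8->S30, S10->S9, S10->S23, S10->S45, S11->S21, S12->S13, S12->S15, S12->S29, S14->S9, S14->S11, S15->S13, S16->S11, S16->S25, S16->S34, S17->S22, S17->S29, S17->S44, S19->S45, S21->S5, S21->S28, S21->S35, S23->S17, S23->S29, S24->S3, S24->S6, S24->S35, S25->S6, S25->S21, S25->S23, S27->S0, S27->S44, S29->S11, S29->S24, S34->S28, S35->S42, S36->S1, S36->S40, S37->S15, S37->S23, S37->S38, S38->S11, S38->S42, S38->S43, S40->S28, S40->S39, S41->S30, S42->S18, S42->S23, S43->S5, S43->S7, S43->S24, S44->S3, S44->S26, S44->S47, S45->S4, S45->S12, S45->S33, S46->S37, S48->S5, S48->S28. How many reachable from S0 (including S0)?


BFS from S0:
  layer 0: {S0}
  layer 1: {S21, S41}
  layer 2: {S5, S28, S30, S35}
  layer 3: {S8, S9, S42}
  layer 4: {S18, S23}
  layer 5: {S17, S29}
  layer 6: {S11, S22, S24, S44}
  layer 7: {S3, S6, S26, S47}
  layer 8: {S16, S32}
  layer 9: {S25, S34}
Reachable set: {S0, S3, S5, S6, S8, S9, S11, S16, S17, S18, S21, S22, S23, S24, S25, S26, S28, S29, S30, S32, S34, S35, S41, S42, S44, S47}
Count = 26

26


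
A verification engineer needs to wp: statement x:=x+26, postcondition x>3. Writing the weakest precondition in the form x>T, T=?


Formula: wp(x:=E, P) = P[E/x] (substitute E for x in postcondition)
Step 1: Postcondition: x>3
Step 2: Substitute x+26 for x: x+26>3
Step 3: Solve for x: x > 3-26 = -23

-23


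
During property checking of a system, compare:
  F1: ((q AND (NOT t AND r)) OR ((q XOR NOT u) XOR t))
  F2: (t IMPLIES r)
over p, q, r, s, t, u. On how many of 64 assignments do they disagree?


F1 = ((q AND (NOT t AND r)) OR ((q XOR NOT u) XOR t))
F2 = (t IMPLIES r)
Evaluate both on each of 64 rows (bits = p,q,r,s,t,u):
  row 0 [000000]: F1=1 F2=1 -> 0
  row 1 [000001]: F1=0 F2=1 (differ) -> 1
  row 2 [000010]: F1=0 F2=0 -> 0
  row 3 [000011]: F1=1 F2=0 (differ) -> 1
  row 4 [000100]: F1=1 F2=1 -> 0
  (every remaining row is evaluated the same way; all 64 results are listed next)
Full result column, 8 rows per line (p,q,r fixed per line; s,t,u runs 000..111 left to right):
  rows 0-7 [p,q,r=000]: 01010101  (ones: 4)
  rows 8-15 [p,q,r=001]: 01100110  (ones: 4)
  rows 16-23 [p,q,r=010]: 10101010  (ones: 4)
  rows 24-31 [p,q,r=011]: 00010001  (ones: 2)
  rows 32-39 [p,q,r=100]: 01010101  (ones: 4)
  rows 40-47 [p,q,r=101]: 01100110  (ones: 4)
  rows 48-55 [p,q,r=110]: 10101010  (ones: 4)
  rows 56-63 [p,q,r=111]: 00010001  (ones: 2)
Disagreements = 4+4+4+2+4+4+4+2 = 28

28


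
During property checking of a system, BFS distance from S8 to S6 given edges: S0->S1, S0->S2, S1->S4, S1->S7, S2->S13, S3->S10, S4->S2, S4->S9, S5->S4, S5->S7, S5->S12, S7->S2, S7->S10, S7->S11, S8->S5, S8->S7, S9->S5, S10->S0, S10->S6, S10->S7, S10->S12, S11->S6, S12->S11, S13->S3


BFS layer-by-layer from S8:
  dist 0: {S8}
  dist 1: {S5, S7}
  dist 2: {S2, S4, S10, S11, S12}
  dist 3: {S0, S6, S9, S13}
  -> S6 reached at distance 3
Shortest path length = 3

3


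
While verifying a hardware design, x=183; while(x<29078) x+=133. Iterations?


Step 1: x goes from 183 toward 29078 by 133; the body runs while x<29078, so iterations = ceil((bound-start)/step)
Step 2: Distance=28895
Step 3: ceil(28895/133)=218

218


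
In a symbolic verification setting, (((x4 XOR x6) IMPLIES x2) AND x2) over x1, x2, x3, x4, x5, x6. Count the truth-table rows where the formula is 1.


Formula: (((x4 XOR x6) IMPLIES x2) AND x2) over 6 vars (64 rows)
Evaluate each row (x1, x2, x3, x4, x5, x6 as bits, MSB first):
  row 0 [000000]: (((0 XOR 0) IMPLIES 0) AND 0) -> 0
  row 1 [000001]: (((0 XOR 1) IMPLIES 0) AND 0) -> 0
  row 2 [000010]: (((0 XOR 0) IMPLIES 0) AND 0) -> 0
  row 3 [000011]: (((0 XOR 1) IMPLIES 0) AND 0) -> 0
  row 4 [000100]: (((1 XOR 0) IMPLIES 0) AND 0) -> 0
  (every remaining row is evaluated the same way; all 64 results are listed next)
Full result column, 8 rows per line (x1,x2,x3 fixed per line; x4,x5,x6 runs 000..111 left to right):
  rows 0-7 [x1,x2,x3=000]: 00000000  (ones: 0)
  rows 8-15 [x1,x2,x3=001]: 00000000  (ones: 0)
  rows 16-23 [x1,x2,x3=010]: 11111111  (ones: 8)
  rows 24-31 [x1,x2,x3=011]: 11111111  (ones: 8)
  rows 32-39 [x1,x2,x3=100]: 00000000  (ones: 0)
  rows 40-47 [x1,x2,x3=101]: 00000000  (ones: 0)
  rows 48-55 [x1,x2,x3=110]: 11111111  (ones: 8)
  rows 56-63 [x1,x2,x3=111]: 11111111  (ones: 8)
Count of 1-rows = 0+0+8+8+0+0+8+8 = 32

32


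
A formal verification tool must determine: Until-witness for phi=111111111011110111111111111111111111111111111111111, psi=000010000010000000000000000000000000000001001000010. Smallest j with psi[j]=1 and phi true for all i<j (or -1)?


(phi U psi) at 0: need smallest j with psi[j]=1 and phi[i]=1 for all i in [0,j).
Scan from step 0:
  step 0: phi=1, psi=0 -> continue
  step 1: phi=1, psi=0 -> continue
  step 2: phi=1, psi=0 -> continue
  step 3: phi=1, psi=0 -> continue
  step 4: psi=1 and phi held for [0,4) -> witness found
Witness step = 4

4


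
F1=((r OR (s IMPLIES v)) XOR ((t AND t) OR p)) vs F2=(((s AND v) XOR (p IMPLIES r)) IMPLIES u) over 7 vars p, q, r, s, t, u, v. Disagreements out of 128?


F1 = ((r OR (s IMPLIES v)) XOR ((t AND t) OR p))
F2 = (((s AND v) XOR (p IMPLIES r)) IMPLIES u)
Evaluate both on each of 128 rows (bits = p,q,r,s,t,u,v):
  row 0 [0000000]: F1=1 F2=0 (differ) -> 1
  row 1 [0000001]: F1=1 F2=0 (differ) -> 1
  row 2 [0000010]: F1=1 F2=1 -> 0
  row 3 [0000011]: F1=1 F2=1 -> 0
  row 4 [0000100]: F1=0 F2=0 -> 0
  (every remaining row is evaluated the same way; all 128 results are listed next)
Full result column, 8 rows per line (p,q,r,s fixed per line; t,u,v runs 000..111 left to right):
  rows 0-7 [p,q,r,s=0000]: 11000011  (ones: 4)
  rows 8-15 [p,q,r,s=0001]: 00101101  (ones: 4)
  rows 16-23 [p,q,r,s=0010]: 11000011  (ones: 4)
  rows 24-31 [p,q,r,s=0011]: 10000111  (ones: 4)
  rows 32-39 [p,q,r,s=0100]: 11000011  (ones: 4)
  rows 40-47 [p,q,r,s=0101]: 00101101  (ones: 4)
  rows 48-55 [p,q,r,s=0110]: 11000011  (ones: 4)
  rows 56-63 [p,q,r,s=0111]: 10000111  (ones: 4)
  rows 64-71 [p,q,r,s=1000]: 11111111  (ones: 8)
  rows 72-79 [p,q,r,s=1001]: 00010001  (ones: 2)
  rows 80-87 [p,q,r,s=1010]: 00110011  (ones: 4)
  rows 88-95 [p,q,r,s=1011]: 01110111  (ones: 6)
  rows 96-103 [p,q,r,s=1100]: 11111111  (ones: 8)
  rows 104-111 [p,q,r,s=1101]: 00010001  (ones: 2)
  rows 112-119 [p,q,r,s=1110]: 00110011  (ones: 4)
  rows 120-127 [p,q,r,s=1111]: 01110111  (ones: 6)
Disagreements = 4+4+4+4+4+4+4+4+8+2+4+6+8+2+4+6 = 72

72


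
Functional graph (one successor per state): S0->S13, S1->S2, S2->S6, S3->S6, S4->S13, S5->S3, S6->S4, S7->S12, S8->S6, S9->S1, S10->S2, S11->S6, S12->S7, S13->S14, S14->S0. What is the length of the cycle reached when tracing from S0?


Trace from S0 until a state repeats:
  S0 -> S13 -> S14 -> S0
S0 first seen at step 0, revisited at step 3.
Cycle length = 3 - 0 = 3

3


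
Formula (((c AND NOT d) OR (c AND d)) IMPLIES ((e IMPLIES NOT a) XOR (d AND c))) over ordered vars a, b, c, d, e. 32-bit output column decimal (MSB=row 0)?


Formula: (((c AND NOT d) OR (c AND d)) IMPLIES ((e IMPLIES NOT a) XOR (d AND c))) over a, b, c, d, e (32 rows)
Evaluate each row (bits = a,b,c,d,e, MSB first):
  row 0 [00000]: (((0 AND NOT 0) OR (0 AND 0)) IMPLIES ((0 IMPLIES NOT 0) XOR (0 AND 0))) -> 1
  row 1 [00001]: (((0 AND NOT 0) OR (0 AND 0)) IMPLIES ((1 IMPLIES NOT 0) XOR (0 AND 0))) -> 1
  row 2 [00010]: (((0 AND NOT 1) OR (0 AND 1)) IMPLIES ((0 IMPLIES NOT 0) XOR (1 AND 0))) -> 1
  row 3 [00011]: (((0 AND NOT 1) OR (0 AND 1)) IMPLIES ((1 IMPLIES NOT 0) XOR (1 AND 0))) -> 1
  row 4 [00100]: (((1 AND NOT 0) OR (1 AND 0)) IMPLIES ((0 IMPLIES NOT 0) XOR (0 AND 1))) -> 1
  row 5 [00101]: (((1 AND NOT 0) OR (1 AND 0)) IMPLIES ((1 IMPLIES NOT 0) XOR (0 AND 1))) -> 1
  row 6 [00110]: (((1 AND NOT 1) OR (1 AND 1)) IMPLIES ((0 IMPLIES NOT 0) XOR (1 AND 1))) -> 0
  row 7 [00111]: (((1 AND NOT 1) OR (1 AND 1)) IMPLIES ((1 IMPLIES NOT 0) XOR (1 AND 1))) -> 0
  row 8 [01000]: (((0 AND NOT 0) OR (0 AND 0)) IMPLIES ((0 IMPLIES NOT 0) XOR (0 AND 0))) -> 1
  row 9 [01001]: (((0 AND NOT 0) OR (0 AND 0)) IMPLIES ((1 IMPLIES NOT 0) XOR (0 AND 0))) -> 1
  row 10 [01010]: (((0 AND NOT 1) OR (0 AND 1)) IMPLIES ((0 IMPLIES NOT 0) XOR (1 AND 0))) -> 1
  row 11 [01011]: (((0 AND NOT 1) OR (0 AND 1)) IMPLIES ((1 IMPLIES NOT 0) XOR (1 AND 0))) -> 1
  row 12 [01100]: (((1 AND NOT 0) OR (1 AND 0)) IMPLIES ((0 IMPLIES NOT 0) XOR (0 AND 1))) -> 1
  row 13 [01101]: (((1 AND NOT 0) OR (1 AND 0)) IMPLIES ((1 IMPLIES NOT 0) XOR (0 AND 1))) -> 1
  row 14 [01110]: (((1 AND NOT 1) OR (1 AND 1)) IMPLIES ((0 IMPLIES NOT 0) XOR (1 AND 1))) -> 0
  row 15 [01111]: (((1 AND NOT 1) OR (1 AND 1)) IMPLIES ((1 IMPLIES NOT 0) XOR (1 AND 1))) -> 0
  row 16 [10000]: (((0 AND NOT 0) OR (0 AND 0)) IMPLIES ((0 IMPLIES NOT 1) XOR (0 AND 0))) -> 1
  row 17 [10001]: (((0 AND NOT 0) OR (0 AND 0)) IMPLIES ((1 IMPLIES NOT 1) XOR (0 AND 0))) -> 1
  row 18 [10010]: (((0 AND NOT 1) OR (0 AND 1)) IMPLIES ((0 IMPLIES NOT 1) XOR (1 AND 0))) -> 1
  row 19 [10011]: (((0 AND NOT 1) OR (0 AND 1)) IMPLIES ((1 IMPLIES NOT 1) XOR (1 AND 0))) -> 1
  row 20 [10100]: (((1 AND NOT 0) OR (1 AND 0)) IMPLIES ((0 IMPLIES NOT 1) XOR (0 AND 1))) -> 1
  row 21 [10101]: (((1 AND NOT 0) OR (1 AND 0)) IMPLIES ((1 IMPLIES NOT 1) XOR (0 AND 1))) -> 0
  row 22 [10110]: (((1 AND NOT 1) OR (1 AND 1)) IMPLIES ((0 IMPLIES NOT 1) XOR (1 AND 1))) -> 0
  row 23 [10111]: (((1 AND NOT 1) OR (1 AND 1)) IMPLIES ((1 IMPLIES NOT 1) XOR (1 AND 1))) -> 1
  row 24 [11000]: (((0 AND NOT 0) OR (0 AND 0)) IMPLIES ((0 IMPLIES NOT 1) XOR (0 AND 0))) -> 1
  row 25 [11001]: (((0 AND NOT 0) OR (0 AND 0)) IMPLIES ((1 IMPLIES NOT 1) XOR (0 AND 0))) -> 1
  row 26 [11010]: (((0 AND NOT 1) OR (0 AND 1)) IMPLIES ((0 IMPLIES NOT 1) XOR (1 AND 0))) -> 1
  row 27 [11011]: (((0 AND NOT 1) OR (0 AND 1)) IMPLIES ((1 IMPLIES NOT 1) XOR (1 AND 0))) -> 1
  row 28 [11100]: (((1 AND NOT 0) OR (1 AND 0)) IMPLIES ((0 IMPLIES NOT 1) XOR (0 AND 1))) -> 1
  row 29 [11101]: (((1 AND NOT 0) OR (1 AND 0)) IMPLIES ((1 IMPLIES NOT 1) XOR (0 AND 1))) -> 0
  row 30 [11110]: (((1 AND NOT 1) OR (1 AND 1)) IMPLIES ((0 IMPLIES NOT 1) XOR (1 AND 1))) -> 0
  row 31 [11111]: (((1 AND NOT 1) OR (1 AND 1)) IMPLIES ((1 IMPLIES NOT 1) XOR (1 AND 1))) -> 1
Full result column, 4 rows per line (a,b,c fixed per line; d,e runs 00..11 left to right):
  rows 0-3 [a,b,c=000]: 1111  = hex F
  rows 4-7 [a,b,c=001]: 1100  = hex C
  rows 8-11 [a,b,c=010]: 1111  = hex F
  rows 12-15 [a,b,c=011]: 1100  = hex C
  rows 16-19 [a,b,c=100]: 1111  = hex F
  rows 20-23 [a,b,c=101]: 1001  = hex 9
  rows 24-27 [a,b,c=110]: 1111  = hex F
  rows 28-31 [a,b,c=111]: 1001  = hex 9
Output column (row 0 .. row 31) = 11111100111111001111100111111001
Output column grouped in 4s = 1111 1100 1111 1100 1111 1001 1111 1001 = 0xFCFCF9F9
Convert to decimal digit by digit (value = value*16 + digit):
  F -> 15
  15*16 + 12 (C) = 252
  252*16 + 15 (F) = 4047
  4047*16 + 12 (C) = 64764
  64764*16 + 15 (F) = 1036239
  1036239*16 + 9 = 16579833
  16579833*16 + 15 (F) = 265277343
  265277343*16 + 9 = 4244437497
Decimal = 4244437497

4244437497
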